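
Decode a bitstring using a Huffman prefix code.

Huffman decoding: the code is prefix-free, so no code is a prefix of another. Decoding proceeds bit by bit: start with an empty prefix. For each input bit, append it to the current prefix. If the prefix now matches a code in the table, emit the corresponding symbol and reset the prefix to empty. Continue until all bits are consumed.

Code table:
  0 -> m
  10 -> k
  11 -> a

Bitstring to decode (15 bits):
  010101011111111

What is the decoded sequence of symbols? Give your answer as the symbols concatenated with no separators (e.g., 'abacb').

Answer: mkkkaaaa

Derivation:
Bit 0: prefix='0' -> emit 'm', reset
Bit 1: prefix='1' (no match yet)
Bit 2: prefix='10' -> emit 'k', reset
Bit 3: prefix='1' (no match yet)
Bit 4: prefix='10' -> emit 'k', reset
Bit 5: prefix='1' (no match yet)
Bit 6: prefix='10' -> emit 'k', reset
Bit 7: prefix='1' (no match yet)
Bit 8: prefix='11' -> emit 'a', reset
Bit 9: prefix='1' (no match yet)
Bit 10: prefix='11' -> emit 'a', reset
Bit 11: prefix='1' (no match yet)
Bit 12: prefix='11' -> emit 'a', reset
Bit 13: prefix='1' (no match yet)
Bit 14: prefix='11' -> emit 'a', reset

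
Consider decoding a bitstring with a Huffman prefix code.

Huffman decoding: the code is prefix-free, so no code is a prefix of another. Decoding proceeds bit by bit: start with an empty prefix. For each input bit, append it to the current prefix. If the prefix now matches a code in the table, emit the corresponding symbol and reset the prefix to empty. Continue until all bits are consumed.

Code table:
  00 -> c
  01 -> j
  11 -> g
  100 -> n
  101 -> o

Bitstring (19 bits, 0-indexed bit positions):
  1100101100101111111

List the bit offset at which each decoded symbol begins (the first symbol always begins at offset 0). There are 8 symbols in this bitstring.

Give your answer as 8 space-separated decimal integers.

Bit 0: prefix='1' (no match yet)
Bit 1: prefix='11' -> emit 'g', reset
Bit 2: prefix='0' (no match yet)
Bit 3: prefix='00' -> emit 'c', reset
Bit 4: prefix='1' (no match yet)
Bit 5: prefix='10' (no match yet)
Bit 6: prefix='101' -> emit 'o', reset
Bit 7: prefix='1' (no match yet)
Bit 8: prefix='10' (no match yet)
Bit 9: prefix='100' -> emit 'n', reset
Bit 10: prefix='1' (no match yet)
Bit 11: prefix='10' (no match yet)
Bit 12: prefix='101' -> emit 'o', reset
Bit 13: prefix='1' (no match yet)
Bit 14: prefix='11' -> emit 'g', reset
Bit 15: prefix='1' (no match yet)
Bit 16: prefix='11' -> emit 'g', reset
Bit 17: prefix='1' (no match yet)
Bit 18: prefix='11' -> emit 'g', reset

Answer: 0 2 4 7 10 13 15 17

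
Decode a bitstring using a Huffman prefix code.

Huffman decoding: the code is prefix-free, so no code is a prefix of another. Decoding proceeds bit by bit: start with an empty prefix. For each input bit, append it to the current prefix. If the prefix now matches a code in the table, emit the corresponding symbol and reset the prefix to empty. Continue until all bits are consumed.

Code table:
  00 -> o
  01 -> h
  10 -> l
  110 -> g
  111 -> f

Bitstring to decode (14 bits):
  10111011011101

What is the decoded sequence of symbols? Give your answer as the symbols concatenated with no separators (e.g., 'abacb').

Bit 0: prefix='1' (no match yet)
Bit 1: prefix='10' -> emit 'l', reset
Bit 2: prefix='1' (no match yet)
Bit 3: prefix='11' (no match yet)
Bit 4: prefix='111' -> emit 'f', reset
Bit 5: prefix='0' (no match yet)
Bit 6: prefix='01' -> emit 'h', reset
Bit 7: prefix='1' (no match yet)
Bit 8: prefix='10' -> emit 'l', reset
Bit 9: prefix='1' (no match yet)
Bit 10: prefix='11' (no match yet)
Bit 11: prefix='111' -> emit 'f', reset
Bit 12: prefix='0' (no match yet)
Bit 13: prefix='01' -> emit 'h', reset

Answer: lfhlfh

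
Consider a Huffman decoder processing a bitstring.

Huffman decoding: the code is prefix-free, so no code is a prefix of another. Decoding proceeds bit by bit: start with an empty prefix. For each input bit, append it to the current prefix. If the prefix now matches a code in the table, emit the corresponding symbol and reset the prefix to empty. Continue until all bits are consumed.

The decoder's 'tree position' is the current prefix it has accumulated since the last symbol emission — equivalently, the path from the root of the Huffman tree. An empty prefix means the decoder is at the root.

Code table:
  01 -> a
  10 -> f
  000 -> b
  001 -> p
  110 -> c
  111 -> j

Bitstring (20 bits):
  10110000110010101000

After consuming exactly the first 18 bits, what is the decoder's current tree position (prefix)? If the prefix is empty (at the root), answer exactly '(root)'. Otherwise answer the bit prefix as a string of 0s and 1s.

Answer: 0

Derivation:
Bit 0: prefix='1' (no match yet)
Bit 1: prefix='10' -> emit 'f', reset
Bit 2: prefix='1' (no match yet)
Bit 3: prefix='11' (no match yet)
Bit 4: prefix='110' -> emit 'c', reset
Bit 5: prefix='0' (no match yet)
Bit 6: prefix='00' (no match yet)
Bit 7: prefix='000' -> emit 'b', reset
Bit 8: prefix='1' (no match yet)
Bit 9: prefix='11' (no match yet)
Bit 10: prefix='110' -> emit 'c', reset
Bit 11: prefix='0' (no match yet)
Bit 12: prefix='01' -> emit 'a', reset
Bit 13: prefix='0' (no match yet)
Bit 14: prefix='01' -> emit 'a', reset
Bit 15: prefix='0' (no match yet)
Bit 16: prefix='01' -> emit 'a', reset
Bit 17: prefix='0' (no match yet)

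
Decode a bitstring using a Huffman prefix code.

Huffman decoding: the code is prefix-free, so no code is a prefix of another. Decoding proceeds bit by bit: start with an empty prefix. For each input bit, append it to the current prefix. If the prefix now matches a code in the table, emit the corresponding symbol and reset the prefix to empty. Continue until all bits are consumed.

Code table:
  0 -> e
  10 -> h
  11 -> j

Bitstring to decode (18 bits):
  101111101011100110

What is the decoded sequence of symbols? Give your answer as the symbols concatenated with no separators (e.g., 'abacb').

Bit 0: prefix='1' (no match yet)
Bit 1: prefix='10' -> emit 'h', reset
Bit 2: prefix='1' (no match yet)
Bit 3: prefix='11' -> emit 'j', reset
Bit 4: prefix='1' (no match yet)
Bit 5: prefix='11' -> emit 'j', reset
Bit 6: prefix='1' (no match yet)
Bit 7: prefix='10' -> emit 'h', reset
Bit 8: prefix='1' (no match yet)
Bit 9: prefix='10' -> emit 'h', reset
Bit 10: prefix='1' (no match yet)
Bit 11: prefix='11' -> emit 'j', reset
Bit 12: prefix='1' (no match yet)
Bit 13: prefix='10' -> emit 'h', reset
Bit 14: prefix='0' -> emit 'e', reset
Bit 15: prefix='1' (no match yet)
Bit 16: prefix='11' -> emit 'j', reset
Bit 17: prefix='0' -> emit 'e', reset

Answer: hjjhhjheje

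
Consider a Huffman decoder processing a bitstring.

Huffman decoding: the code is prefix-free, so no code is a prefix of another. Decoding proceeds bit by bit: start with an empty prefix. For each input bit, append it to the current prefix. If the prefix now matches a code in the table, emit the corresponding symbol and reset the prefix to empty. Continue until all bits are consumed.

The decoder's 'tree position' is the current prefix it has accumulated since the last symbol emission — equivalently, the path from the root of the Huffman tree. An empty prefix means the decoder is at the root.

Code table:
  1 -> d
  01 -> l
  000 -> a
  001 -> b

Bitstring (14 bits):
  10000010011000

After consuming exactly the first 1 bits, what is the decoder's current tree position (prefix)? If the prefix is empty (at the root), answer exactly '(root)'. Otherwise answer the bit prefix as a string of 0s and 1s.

Answer: (root)

Derivation:
Bit 0: prefix='1' -> emit 'd', reset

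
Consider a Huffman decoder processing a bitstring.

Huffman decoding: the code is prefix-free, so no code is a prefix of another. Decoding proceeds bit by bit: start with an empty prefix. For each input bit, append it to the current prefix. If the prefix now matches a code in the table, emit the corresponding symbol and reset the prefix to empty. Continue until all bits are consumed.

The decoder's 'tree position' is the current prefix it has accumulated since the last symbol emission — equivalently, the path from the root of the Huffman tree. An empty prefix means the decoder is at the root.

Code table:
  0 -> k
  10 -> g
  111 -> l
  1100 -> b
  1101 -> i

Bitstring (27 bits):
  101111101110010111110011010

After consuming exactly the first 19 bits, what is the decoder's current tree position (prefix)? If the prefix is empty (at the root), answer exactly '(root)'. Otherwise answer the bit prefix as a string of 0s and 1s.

Bit 0: prefix='1' (no match yet)
Bit 1: prefix='10' -> emit 'g', reset
Bit 2: prefix='1' (no match yet)
Bit 3: prefix='11' (no match yet)
Bit 4: prefix='111' -> emit 'l', reset
Bit 5: prefix='1' (no match yet)
Bit 6: prefix='11' (no match yet)
Bit 7: prefix='110' (no match yet)
Bit 8: prefix='1101' -> emit 'i', reset
Bit 9: prefix='1' (no match yet)
Bit 10: prefix='11' (no match yet)
Bit 11: prefix='110' (no match yet)
Bit 12: prefix='1100' -> emit 'b', reset
Bit 13: prefix='1' (no match yet)
Bit 14: prefix='10' -> emit 'g', reset
Bit 15: prefix='1' (no match yet)
Bit 16: prefix='11' (no match yet)
Bit 17: prefix='111' -> emit 'l', reset
Bit 18: prefix='1' (no match yet)

Answer: 1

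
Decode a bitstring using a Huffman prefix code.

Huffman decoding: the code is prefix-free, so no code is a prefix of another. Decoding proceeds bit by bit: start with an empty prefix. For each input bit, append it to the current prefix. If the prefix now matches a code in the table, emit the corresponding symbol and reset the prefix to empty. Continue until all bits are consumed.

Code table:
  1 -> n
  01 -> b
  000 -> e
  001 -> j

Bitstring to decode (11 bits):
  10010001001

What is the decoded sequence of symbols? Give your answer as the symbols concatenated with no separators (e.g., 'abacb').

Answer: njenj

Derivation:
Bit 0: prefix='1' -> emit 'n', reset
Bit 1: prefix='0' (no match yet)
Bit 2: prefix='00' (no match yet)
Bit 3: prefix='001' -> emit 'j', reset
Bit 4: prefix='0' (no match yet)
Bit 5: prefix='00' (no match yet)
Bit 6: prefix='000' -> emit 'e', reset
Bit 7: prefix='1' -> emit 'n', reset
Bit 8: prefix='0' (no match yet)
Bit 9: prefix='00' (no match yet)
Bit 10: prefix='001' -> emit 'j', reset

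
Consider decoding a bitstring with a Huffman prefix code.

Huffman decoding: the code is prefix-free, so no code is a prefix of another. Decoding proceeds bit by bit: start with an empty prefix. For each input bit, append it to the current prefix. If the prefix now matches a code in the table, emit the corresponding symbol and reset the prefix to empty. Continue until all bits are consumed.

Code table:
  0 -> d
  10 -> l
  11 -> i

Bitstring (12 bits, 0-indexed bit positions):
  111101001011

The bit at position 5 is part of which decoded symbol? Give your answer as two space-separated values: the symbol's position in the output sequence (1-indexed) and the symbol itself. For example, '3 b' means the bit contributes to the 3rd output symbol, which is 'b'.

Bit 0: prefix='1' (no match yet)
Bit 1: prefix='11' -> emit 'i', reset
Bit 2: prefix='1' (no match yet)
Bit 3: prefix='11' -> emit 'i', reset
Bit 4: prefix='0' -> emit 'd', reset
Bit 5: prefix='1' (no match yet)
Bit 6: prefix='10' -> emit 'l', reset
Bit 7: prefix='0' -> emit 'd', reset
Bit 8: prefix='1' (no match yet)
Bit 9: prefix='10' -> emit 'l', reset

Answer: 4 l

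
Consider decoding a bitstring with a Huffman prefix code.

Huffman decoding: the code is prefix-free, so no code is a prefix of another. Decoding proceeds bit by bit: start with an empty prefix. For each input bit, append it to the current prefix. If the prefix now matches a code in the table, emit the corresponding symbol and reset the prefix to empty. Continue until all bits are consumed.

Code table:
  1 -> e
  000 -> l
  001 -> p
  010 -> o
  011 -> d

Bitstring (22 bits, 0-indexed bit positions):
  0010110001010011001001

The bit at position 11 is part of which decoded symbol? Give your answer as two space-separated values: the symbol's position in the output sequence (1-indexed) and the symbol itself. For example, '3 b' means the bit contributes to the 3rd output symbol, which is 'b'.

Bit 0: prefix='0' (no match yet)
Bit 1: prefix='00' (no match yet)
Bit 2: prefix='001' -> emit 'p', reset
Bit 3: prefix='0' (no match yet)
Bit 4: prefix='01' (no match yet)
Bit 5: prefix='011' -> emit 'd', reset
Bit 6: prefix='0' (no match yet)
Bit 7: prefix='00' (no match yet)
Bit 8: prefix='000' -> emit 'l', reset
Bit 9: prefix='1' -> emit 'e', reset
Bit 10: prefix='0' (no match yet)
Bit 11: prefix='01' (no match yet)
Bit 12: prefix='010' -> emit 'o', reset
Bit 13: prefix='0' (no match yet)
Bit 14: prefix='01' (no match yet)
Bit 15: prefix='011' -> emit 'd', reset

Answer: 5 o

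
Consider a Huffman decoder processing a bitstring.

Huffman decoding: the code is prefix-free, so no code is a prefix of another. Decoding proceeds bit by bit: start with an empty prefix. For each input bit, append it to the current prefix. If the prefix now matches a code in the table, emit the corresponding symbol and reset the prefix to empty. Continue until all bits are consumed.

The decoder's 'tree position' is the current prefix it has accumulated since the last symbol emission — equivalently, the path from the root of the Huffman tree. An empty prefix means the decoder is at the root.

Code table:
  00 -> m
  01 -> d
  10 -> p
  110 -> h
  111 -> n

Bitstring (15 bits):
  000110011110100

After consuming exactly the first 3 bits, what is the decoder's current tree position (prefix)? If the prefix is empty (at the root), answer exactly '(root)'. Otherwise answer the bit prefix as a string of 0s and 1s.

Bit 0: prefix='0' (no match yet)
Bit 1: prefix='00' -> emit 'm', reset
Bit 2: prefix='0' (no match yet)

Answer: 0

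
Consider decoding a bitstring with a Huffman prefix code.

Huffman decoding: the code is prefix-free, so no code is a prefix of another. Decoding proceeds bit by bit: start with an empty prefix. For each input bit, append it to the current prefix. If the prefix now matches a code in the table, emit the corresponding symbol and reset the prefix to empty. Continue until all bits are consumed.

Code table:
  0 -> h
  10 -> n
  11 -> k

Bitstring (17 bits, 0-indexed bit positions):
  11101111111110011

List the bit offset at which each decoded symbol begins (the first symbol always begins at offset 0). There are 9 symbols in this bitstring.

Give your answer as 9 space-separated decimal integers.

Bit 0: prefix='1' (no match yet)
Bit 1: prefix='11' -> emit 'k', reset
Bit 2: prefix='1' (no match yet)
Bit 3: prefix='10' -> emit 'n', reset
Bit 4: prefix='1' (no match yet)
Bit 5: prefix='11' -> emit 'k', reset
Bit 6: prefix='1' (no match yet)
Bit 7: prefix='11' -> emit 'k', reset
Bit 8: prefix='1' (no match yet)
Bit 9: prefix='11' -> emit 'k', reset
Bit 10: prefix='1' (no match yet)
Bit 11: prefix='11' -> emit 'k', reset
Bit 12: prefix='1' (no match yet)
Bit 13: prefix='10' -> emit 'n', reset
Bit 14: prefix='0' -> emit 'h', reset
Bit 15: prefix='1' (no match yet)
Bit 16: prefix='11' -> emit 'k', reset

Answer: 0 2 4 6 8 10 12 14 15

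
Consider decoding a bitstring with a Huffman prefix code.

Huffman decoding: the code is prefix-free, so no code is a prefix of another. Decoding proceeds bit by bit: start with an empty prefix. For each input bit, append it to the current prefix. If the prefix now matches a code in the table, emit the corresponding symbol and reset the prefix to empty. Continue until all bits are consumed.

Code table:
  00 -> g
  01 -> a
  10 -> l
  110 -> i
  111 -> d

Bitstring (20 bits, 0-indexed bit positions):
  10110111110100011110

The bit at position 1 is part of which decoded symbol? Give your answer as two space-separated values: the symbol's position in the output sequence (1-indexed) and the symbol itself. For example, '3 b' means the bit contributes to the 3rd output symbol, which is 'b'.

Answer: 1 l

Derivation:
Bit 0: prefix='1' (no match yet)
Bit 1: prefix='10' -> emit 'l', reset
Bit 2: prefix='1' (no match yet)
Bit 3: prefix='11' (no match yet)
Bit 4: prefix='110' -> emit 'i', reset
Bit 5: prefix='1' (no match yet)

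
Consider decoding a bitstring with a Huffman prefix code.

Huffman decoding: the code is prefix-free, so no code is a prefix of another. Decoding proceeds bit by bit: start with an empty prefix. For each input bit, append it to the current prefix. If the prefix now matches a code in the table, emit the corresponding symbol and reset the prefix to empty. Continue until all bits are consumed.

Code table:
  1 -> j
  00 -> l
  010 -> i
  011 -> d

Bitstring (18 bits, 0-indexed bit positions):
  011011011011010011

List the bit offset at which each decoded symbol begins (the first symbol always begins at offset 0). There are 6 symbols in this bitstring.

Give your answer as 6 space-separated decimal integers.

Answer: 0 3 6 9 12 15

Derivation:
Bit 0: prefix='0' (no match yet)
Bit 1: prefix='01' (no match yet)
Bit 2: prefix='011' -> emit 'd', reset
Bit 3: prefix='0' (no match yet)
Bit 4: prefix='01' (no match yet)
Bit 5: prefix='011' -> emit 'd', reset
Bit 6: prefix='0' (no match yet)
Bit 7: prefix='01' (no match yet)
Bit 8: prefix='011' -> emit 'd', reset
Bit 9: prefix='0' (no match yet)
Bit 10: prefix='01' (no match yet)
Bit 11: prefix='011' -> emit 'd', reset
Bit 12: prefix='0' (no match yet)
Bit 13: prefix='01' (no match yet)
Bit 14: prefix='010' -> emit 'i', reset
Bit 15: prefix='0' (no match yet)
Bit 16: prefix='01' (no match yet)
Bit 17: prefix='011' -> emit 'd', reset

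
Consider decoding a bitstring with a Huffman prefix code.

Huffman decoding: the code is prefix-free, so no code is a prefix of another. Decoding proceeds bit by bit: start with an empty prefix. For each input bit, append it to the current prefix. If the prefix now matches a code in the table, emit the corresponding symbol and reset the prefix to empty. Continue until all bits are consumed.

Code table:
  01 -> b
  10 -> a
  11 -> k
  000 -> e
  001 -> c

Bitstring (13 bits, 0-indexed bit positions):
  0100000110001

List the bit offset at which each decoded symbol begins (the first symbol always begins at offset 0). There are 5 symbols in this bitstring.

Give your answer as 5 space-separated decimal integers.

Answer: 0 2 5 8 10

Derivation:
Bit 0: prefix='0' (no match yet)
Bit 1: prefix='01' -> emit 'b', reset
Bit 2: prefix='0' (no match yet)
Bit 3: prefix='00' (no match yet)
Bit 4: prefix='000' -> emit 'e', reset
Bit 5: prefix='0' (no match yet)
Bit 6: prefix='00' (no match yet)
Bit 7: prefix='001' -> emit 'c', reset
Bit 8: prefix='1' (no match yet)
Bit 9: prefix='10' -> emit 'a', reset
Bit 10: prefix='0' (no match yet)
Bit 11: prefix='00' (no match yet)
Bit 12: prefix='001' -> emit 'c', reset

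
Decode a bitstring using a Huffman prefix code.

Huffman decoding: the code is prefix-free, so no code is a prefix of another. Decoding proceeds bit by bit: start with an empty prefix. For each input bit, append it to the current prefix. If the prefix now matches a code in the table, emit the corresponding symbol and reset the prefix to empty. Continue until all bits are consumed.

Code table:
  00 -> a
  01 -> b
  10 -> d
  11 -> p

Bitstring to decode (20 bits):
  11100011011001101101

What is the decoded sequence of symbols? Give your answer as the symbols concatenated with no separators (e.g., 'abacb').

Answer: pdapbdbdpb

Derivation:
Bit 0: prefix='1' (no match yet)
Bit 1: prefix='11' -> emit 'p', reset
Bit 2: prefix='1' (no match yet)
Bit 3: prefix='10' -> emit 'd', reset
Bit 4: prefix='0' (no match yet)
Bit 5: prefix='00' -> emit 'a', reset
Bit 6: prefix='1' (no match yet)
Bit 7: prefix='11' -> emit 'p', reset
Bit 8: prefix='0' (no match yet)
Bit 9: prefix='01' -> emit 'b', reset
Bit 10: prefix='1' (no match yet)
Bit 11: prefix='10' -> emit 'd', reset
Bit 12: prefix='0' (no match yet)
Bit 13: prefix='01' -> emit 'b', reset
Bit 14: prefix='1' (no match yet)
Bit 15: prefix='10' -> emit 'd', reset
Bit 16: prefix='1' (no match yet)
Bit 17: prefix='11' -> emit 'p', reset
Bit 18: prefix='0' (no match yet)
Bit 19: prefix='01' -> emit 'b', reset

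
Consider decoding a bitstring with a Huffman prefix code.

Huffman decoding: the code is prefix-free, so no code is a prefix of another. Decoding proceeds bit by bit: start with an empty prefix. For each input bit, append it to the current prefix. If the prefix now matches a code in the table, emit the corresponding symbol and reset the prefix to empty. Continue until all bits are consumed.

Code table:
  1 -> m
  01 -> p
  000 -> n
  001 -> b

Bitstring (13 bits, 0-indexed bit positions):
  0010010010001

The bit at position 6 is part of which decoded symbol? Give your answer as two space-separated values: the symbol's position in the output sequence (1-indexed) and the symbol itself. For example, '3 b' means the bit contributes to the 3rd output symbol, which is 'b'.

Bit 0: prefix='0' (no match yet)
Bit 1: prefix='00' (no match yet)
Bit 2: prefix='001' -> emit 'b', reset
Bit 3: prefix='0' (no match yet)
Bit 4: prefix='00' (no match yet)
Bit 5: prefix='001' -> emit 'b', reset
Bit 6: prefix='0' (no match yet)
Bit 7: prefix='00' (no match yet)
Bit 8: prefix='001' -> emit 'b', reset
Bit 9: prefix='0' (no match yet)
Bit 10: prefix='00' (no match yet)

Answer: 3 b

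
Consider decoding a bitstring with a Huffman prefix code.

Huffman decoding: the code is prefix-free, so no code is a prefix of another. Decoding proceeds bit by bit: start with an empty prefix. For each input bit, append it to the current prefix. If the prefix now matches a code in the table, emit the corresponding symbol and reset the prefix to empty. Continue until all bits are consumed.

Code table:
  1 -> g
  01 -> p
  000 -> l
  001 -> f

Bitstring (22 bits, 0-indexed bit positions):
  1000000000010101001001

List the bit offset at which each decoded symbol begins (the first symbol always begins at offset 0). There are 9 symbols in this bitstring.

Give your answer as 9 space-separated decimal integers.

Bit 0: prefix='1' -> emit 'g', reset
Bit 1: prefix='0' (no match yet)
Bit 2: prefix='00' (no match yet)
Bit 3: prefix='000' -> emit 'l', reset
Bit 4: prefix='0' (no match yet)
Bit 5: prefix='00' (no match yet)
Bit 6: prefix='000' -> emit 'l', reset
Bit 7: prefix='0' (no match yet)
Bit 8: prefix='00' (no match yet)
Bit 9: prefix='000' -> emit 'l', reset
Bit 10: prefix='0' (no match yet)
Bit 11: prefix='01' -> emit 'p', reset
Bit 12: prefix='0' (no match yet)
Bit 13: prefix='01' -> emit 'p', reset
Bit 14: prefix='0' (no match yet)
Bit 15: prefix='01' -> emit 'p', reset
Bit 16: prefix='0' (no match yet)
Bit 17: prefix='00' (no match yet)
Bit 18: prefix='001' -> emit 'f', reset
Bit 19: prefix='0' (no match yet)
Bit 20: prefix='00' (no match yet)
Bit 21: prefix='001' -> emit 'f', reset

Answer: 0 1 4 7 10 12 14 16 19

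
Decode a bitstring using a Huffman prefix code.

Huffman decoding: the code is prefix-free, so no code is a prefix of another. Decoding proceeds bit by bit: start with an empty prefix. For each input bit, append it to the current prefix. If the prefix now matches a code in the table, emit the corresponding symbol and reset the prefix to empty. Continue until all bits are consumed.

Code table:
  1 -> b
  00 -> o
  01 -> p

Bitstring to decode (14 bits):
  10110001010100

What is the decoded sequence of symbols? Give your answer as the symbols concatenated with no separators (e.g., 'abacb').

Bit 0: prefix='1' -> emit 'b', reset
Bit 1: prefix='0' (no match yet)
Bit 2: prefix='01' -> emit 'p', reset
Bit 3: prefix='1' -> emit 'b', reset
Bit 4: prefix='0' (no match yet)
Bit 5: prefix='00' -> emit 'o', reset
Bit 6: prefix='0' (no match yet)
Bit 7: prefix='01' -> emit 'p', reset
Bit 8: prefix='0' (no match yet)
Bit 9: prefix='01' -> emit 'p', reset
Bit 10: prefix='0' (no match yet)
Bit 11: prefix='01' -> emit 'p', reset
Bit 12: prefix='0' (no match yet)
Bit 13: prefix='00' -> emit 'o', reset

Answer: bpbopppo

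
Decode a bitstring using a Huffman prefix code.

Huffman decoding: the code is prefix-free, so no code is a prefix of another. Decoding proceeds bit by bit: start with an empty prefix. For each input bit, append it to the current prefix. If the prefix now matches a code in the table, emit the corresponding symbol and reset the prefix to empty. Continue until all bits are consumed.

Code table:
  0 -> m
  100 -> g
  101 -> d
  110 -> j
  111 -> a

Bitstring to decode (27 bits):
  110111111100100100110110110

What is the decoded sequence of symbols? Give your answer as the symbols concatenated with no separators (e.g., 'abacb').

Bit 0: prefix='1' (no match yet)
Bit 1: prefix='11' (no match yet)
Bit 2: prefix='110' -> emit 'j', reset
Bit 3: prefix='1' (no match yet)
Bit 4: prefix='11' (no match yet)
Bit 5: prefix='111' -> emit 'a', reset
Bit 6: prefix='1' (no match yet)
Bit 7: prefix='11' (no match yet)
Bit 8: prefix='111' -> emit 'a', reset
Bit 9: prefix='1' (no match yet)
Bit 10: prefix='10' (no match yet)
Bit 11: prefix='100' -> emit 'g', reset
Bit 12: prefix='1' (no match yet)
Bit 13: prefix='10' (no match yet)
Bit 14: prefix='100' -> emit 'g', reset
Bit 15: prefix='1' (no match yet)
Bit 16: prefix='10' (no match yet)
Bit 17: prefix='100' -> emit 'g', reset
Bit 18: prefix='1' (no match yet)
Bit 19: prefix='11' (no match yet)
Bit 20: prefix='110' -> emit 'j', reset
Bit 21: prefix='1' (no match yet)
Bit 22: prefix='11' (no match yet)
Bit 23: prefix='110' -> emit 'j', reset
Bit 24: prefix='1' (no match yet)
Bit 25: prefix='11' (no match yet)
Bit 26: prefix='110' -> emit 'j', reset

Answer: jaagggjjj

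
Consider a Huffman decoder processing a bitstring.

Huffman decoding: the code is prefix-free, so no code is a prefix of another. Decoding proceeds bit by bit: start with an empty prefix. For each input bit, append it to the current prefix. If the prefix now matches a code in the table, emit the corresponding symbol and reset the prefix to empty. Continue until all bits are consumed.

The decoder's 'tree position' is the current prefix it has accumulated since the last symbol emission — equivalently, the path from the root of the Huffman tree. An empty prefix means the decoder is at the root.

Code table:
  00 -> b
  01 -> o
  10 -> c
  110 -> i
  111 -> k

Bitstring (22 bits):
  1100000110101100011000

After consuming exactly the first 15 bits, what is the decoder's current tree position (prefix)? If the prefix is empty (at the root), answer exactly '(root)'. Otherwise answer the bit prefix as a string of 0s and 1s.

Bit 0: prefix='1' (no match yet)
Bit 1: prefix='11' (no match yet)
Bit 2: prefix='110' -> emit 'i', reset
Bit 3: prefix='0' (no match yet)
Bit 4: prefix='00' -> emit 'b', reset
Bit 5: prefix='0' (no match yet)
Bit 6: prefix='00' -> emit 'b', reset
Bit 7: prefix='1' (no match yet)
Bit 8: prefix='11' (no match yet)
Bit 9: prefix='110' -> emit 'i', reset
Bit 10: prefix='1' (no match yet)
Bit 11: prefix='10' -> emit 'c', reset
Bit 12: prefix='1' (no match yet)
Bit 13: prefix='11' (no match yet)
Bit 14: prefix='110' -> emit 'i', reset

Answer: (root)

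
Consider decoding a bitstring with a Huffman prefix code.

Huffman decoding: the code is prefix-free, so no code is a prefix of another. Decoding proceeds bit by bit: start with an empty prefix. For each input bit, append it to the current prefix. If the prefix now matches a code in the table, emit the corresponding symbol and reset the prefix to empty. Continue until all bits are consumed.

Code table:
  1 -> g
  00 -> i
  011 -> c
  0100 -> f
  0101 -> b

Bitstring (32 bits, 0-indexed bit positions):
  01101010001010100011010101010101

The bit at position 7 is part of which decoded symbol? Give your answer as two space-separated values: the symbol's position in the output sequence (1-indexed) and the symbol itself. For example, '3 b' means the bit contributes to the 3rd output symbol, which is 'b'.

Answer: 3 i

Derivation:
Bit 0: prefix='0' (no match yet)
Bit 1: prefix='01' (no match yet)
Bit 2: prefix='011' -> emit 'c', reset
Bit 3: prefix='0' (no match yet)
Bit 4: prefix='01' (no match yet)
Bit 5: prefix='010' (no match yet)
Bit 6: prefix='0101' -> emit 'b', reset
Bit 7: prefix='0' (no match yet)
Bit 8: prefix='00' -> emit 'i', reset
Bit 9: prefix='0' (no match yet)
Bit 10: prefix='01' (no match yet)
Bit 11: prefix='010' (no match yet)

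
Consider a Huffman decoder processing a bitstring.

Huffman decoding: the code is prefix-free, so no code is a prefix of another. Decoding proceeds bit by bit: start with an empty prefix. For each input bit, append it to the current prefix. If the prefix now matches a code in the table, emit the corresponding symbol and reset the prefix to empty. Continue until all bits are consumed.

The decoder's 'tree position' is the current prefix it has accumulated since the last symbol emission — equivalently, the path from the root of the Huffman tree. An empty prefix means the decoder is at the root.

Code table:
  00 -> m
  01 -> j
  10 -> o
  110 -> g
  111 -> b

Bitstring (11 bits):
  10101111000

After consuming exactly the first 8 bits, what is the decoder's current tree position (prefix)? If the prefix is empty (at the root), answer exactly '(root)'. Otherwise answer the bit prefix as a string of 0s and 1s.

Bit 0: prefix='1' (no match yet)
Bit 1: prefix='10' -> emit 'o', reset
Bit 2: prefix='1' (no match yet)
Bit 3: prefix='10' -> emit 'o', reset
Bit 4: prefix='1' (no match yet)
Bit 5: prefix='11' (no match yet)
Bit 6: prefix='111' -> emit 'b', reset
Bit 7: prefix='1' (no match yet)

Answer: 1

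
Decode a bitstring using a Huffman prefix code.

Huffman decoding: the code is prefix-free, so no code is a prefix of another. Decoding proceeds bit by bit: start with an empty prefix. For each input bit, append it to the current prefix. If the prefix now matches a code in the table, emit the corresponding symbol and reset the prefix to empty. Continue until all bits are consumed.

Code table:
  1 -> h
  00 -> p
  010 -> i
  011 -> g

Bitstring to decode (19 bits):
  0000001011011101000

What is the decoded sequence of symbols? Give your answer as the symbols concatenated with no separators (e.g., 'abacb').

Answer: ppphgghip

Derivation:
Bit 0: prefix='0' (no match yet)
Bit 1: prefix='00' -> emit 'p', reset
Bit 2: prefix='0' (no match yet)
Bit 3: prefix='00' -> emit 'p', reset
Bit 4: prefix='0' (no match yet)
Bit 5: prefix='00' -> emit 'p', reset
Bit 6: prefix='1' -> emit 'h', reset
Bit 7: prefix='0' (no match yet)
Bit 8: prefix='01' (no match yet)
Bit 9: prefix='011' -> emit 'g', reset
Bit 10: prefix='0' (no match yet)
Bit 11: prefix='01' (no match yet)
Bit 12: prefix='011' -> emit 'g', reset
Bit 13: prefix='1' -> emit 'h', reset
Bit 14: prefix='0' (no match yet)
Bit 15: prefix='01' (no match yet)
Bit 16: prefix='010' -> emit 'i', reset
Bit 17: prefix='0' (no match yet)
Bit 18: prefix='00' -> emit 'p', reset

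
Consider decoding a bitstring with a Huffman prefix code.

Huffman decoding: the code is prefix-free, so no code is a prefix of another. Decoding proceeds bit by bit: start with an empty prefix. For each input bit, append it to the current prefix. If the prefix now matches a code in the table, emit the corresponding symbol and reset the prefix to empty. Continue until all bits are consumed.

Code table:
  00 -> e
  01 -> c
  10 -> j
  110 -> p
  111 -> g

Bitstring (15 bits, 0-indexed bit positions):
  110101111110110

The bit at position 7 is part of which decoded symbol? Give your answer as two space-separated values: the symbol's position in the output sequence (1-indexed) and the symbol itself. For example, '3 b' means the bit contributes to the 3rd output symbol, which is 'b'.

Answer: 3 g

Derivation:
Bit 0: prefix='1' (no match yet)
Bit 1: prefix='11' (no match yet)
Bit 2: prefix='110' -> emit 'p', reset
Bit 3: prefix='1' (no match yet)
Bit 4: prefix='10' -> emit 'j', reset
Bit 5: prefix='1' (no match yet)
Bit 6: prefix='11' (no match yet)
Bit 7: prefix='111' -> emit 'g', reset
Bit 8: prefix='1' (no match yet)
Bit 9: prefix='11' (no match yet)
Bit 10: prefix='111' -> emit 'g', reset
Bit 11: prefix='0' (no match yet)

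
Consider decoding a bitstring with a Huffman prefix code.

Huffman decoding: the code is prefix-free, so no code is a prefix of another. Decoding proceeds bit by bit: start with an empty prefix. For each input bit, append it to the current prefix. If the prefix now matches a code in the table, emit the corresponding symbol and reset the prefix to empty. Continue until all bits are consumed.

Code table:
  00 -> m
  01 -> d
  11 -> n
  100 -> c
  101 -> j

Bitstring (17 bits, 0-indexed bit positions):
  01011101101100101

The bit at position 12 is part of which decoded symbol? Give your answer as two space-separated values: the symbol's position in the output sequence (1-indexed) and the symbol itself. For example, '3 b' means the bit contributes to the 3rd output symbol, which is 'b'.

Bit 0: prefix='0' (no match yet)
Bit 1: prefix='01' -> emit 'd', reset
Bit 2: prefix='0' (no match yet)
Bit 3: prefix='01' -> emit 'd', reset
Bit 4: prefix='1' (no match yet)
Bit 5: prefix='11' -> emit 'n', reset
Bit 6: prefix='0' (no match yet)
Bit 7: prefix='01' -> emit 'd', reset
Bit 8: prefix='1' (no match yet)
Bit 9: prefix='10' (no match yet)
Bit 10: prefix='101' -> emit 'j', reset
Bit 11: prefix='1' (no match yet)
Bit 12: prefix='10' (no match yet)
Bit 13: prefix='100' -> emit 'c', reset
Bit 14: prefix='1' (no match yet)
Bit 15: prefix='10' (no match yet)
Bit 16: prefix='101' -> emit 'j', reset

Answer: 6 c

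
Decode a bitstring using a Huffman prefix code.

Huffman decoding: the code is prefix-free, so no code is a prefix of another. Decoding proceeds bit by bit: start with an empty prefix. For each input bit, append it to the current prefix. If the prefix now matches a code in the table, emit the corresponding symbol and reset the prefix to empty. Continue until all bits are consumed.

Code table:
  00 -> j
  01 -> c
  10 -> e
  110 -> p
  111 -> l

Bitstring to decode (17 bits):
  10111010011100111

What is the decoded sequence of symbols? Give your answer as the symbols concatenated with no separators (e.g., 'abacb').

Answer: elcjljl

Derivation:
Bit 0: prefix='1' (no match yet)
Bit 1: prefix='10' -> emit 'e', reset
Bit 2: prefix='1' (no match yet)
Bit 3: prefix='11' (no match yet)
Bit 4: prefix='111' -> emit 'l', reset
Bit 5: prefix='0' (no match yet)
Bit 6: prefix='01' -> emit 'c', reset
Bit 7: prefix='0' (no match yet)
Bit 8: prefix='00' -> emit 'j', reset
Bit 9: prefix='1' (no match yet)
Bit 10: prefix='11' (no match yet)
Bit 11: prefix='111' -> emit 'l', reset
Bit 12: prefix='0' (no match yet)
Bit 13: prefix='00' -> emit 'j', reset
Bit 14: prefix='1' (no match yet)
Bit 15: prefix='11' (no match yet)
Bit 16: prefix='111' -> emit 'l', reset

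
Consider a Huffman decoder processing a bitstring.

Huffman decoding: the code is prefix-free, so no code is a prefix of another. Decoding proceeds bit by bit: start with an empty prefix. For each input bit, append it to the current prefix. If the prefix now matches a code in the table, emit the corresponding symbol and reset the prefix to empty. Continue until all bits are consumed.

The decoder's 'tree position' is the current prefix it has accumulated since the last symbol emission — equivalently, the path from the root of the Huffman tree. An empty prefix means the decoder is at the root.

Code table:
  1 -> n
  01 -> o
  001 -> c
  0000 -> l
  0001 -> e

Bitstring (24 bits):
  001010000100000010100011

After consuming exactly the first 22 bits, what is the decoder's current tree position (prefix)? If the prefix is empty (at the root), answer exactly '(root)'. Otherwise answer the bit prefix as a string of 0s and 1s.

Bit 0: prefix='0' (no match yet)
Bit 1: prefix='00' (no match yet)
Bit 2: prefix='001' -> emit 'c', reset
Bit 3: prefix='0' (no match yet)
Bit 4: prefix='01' -> emit 'o', reset
Bit 5: prefix='0' (no match yet)
Bit 6: prefix='00' (no match yet)
Bit 7: prefix='000' (no match yet)
Bit 8: prefix='0000' -> emit 'l', reset
Bit 9: prefix='1' -> emit 'n', reset
Bit 10: prefix='0' (no match yet)
Bit 11: prefix='00' (no match yet)
Bit 12: prefix='000' (no match yet)
Bit 13: prefix='0000' -> emit 'l', reset
Bit 14: prefix='0' (no match yet)
Bit 15: prefix='00' (no match yet)
Bit 16: prefix='001' -> emit 'c', reset
Bit 17: prefix='0' (no match yet)
Bit 18: prefix='01' -> emit 'o', reset
Bit 19: prefix='0' (no match yet)
Bit 20: prefix='00' (no match yet)
Bit 21: prefix='000' (no match yet)

Answer: 000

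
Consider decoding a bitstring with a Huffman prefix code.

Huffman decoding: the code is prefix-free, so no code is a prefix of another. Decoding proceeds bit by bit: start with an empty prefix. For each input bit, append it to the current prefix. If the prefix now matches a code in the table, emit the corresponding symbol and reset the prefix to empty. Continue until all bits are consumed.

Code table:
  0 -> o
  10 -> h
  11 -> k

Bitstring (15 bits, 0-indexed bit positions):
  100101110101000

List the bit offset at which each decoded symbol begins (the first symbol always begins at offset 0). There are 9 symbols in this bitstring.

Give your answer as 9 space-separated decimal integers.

Bit 0: prefix='1' (no match yet)
Bit 1: prefix='10' -> emit 'h', reset
Bit 2: prefix='0' -> emit 'o', reset
Bit 3: prefix='1' (no match yet)
Bit 4: prefix='10' -> emit 'h', reset
Bit 5: prefix='1' (no match yet)
Bit 6: prefix='11' -> emit 'k', reset
Bit 7: prefix='1' (no match yet)
Bit 8: prefix='10' -> emit 'h', reset
Bit 9: prefix='1' (no match yet)
Bit 10: prefix='10' -> emit 'h', reset
Bit 11: prefix='1' (no match yet)
Bit 12: prefix='10' -> emit 'h', reset
Bit 13: prefix='0' -> emit 'o', reset
Bit 14: prefix='0' -> emit 'o', reset

Answer: 0 2 3 5 7 9 11 13 14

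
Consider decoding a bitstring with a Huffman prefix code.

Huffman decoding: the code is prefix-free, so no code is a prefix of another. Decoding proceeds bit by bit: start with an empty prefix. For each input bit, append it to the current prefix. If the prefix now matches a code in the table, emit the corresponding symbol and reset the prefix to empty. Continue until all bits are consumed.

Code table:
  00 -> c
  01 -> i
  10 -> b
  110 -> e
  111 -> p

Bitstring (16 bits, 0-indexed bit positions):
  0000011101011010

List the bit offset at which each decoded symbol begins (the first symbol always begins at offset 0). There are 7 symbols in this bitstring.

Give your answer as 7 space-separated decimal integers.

Bit 0: prefix='0' (no match yet)
Bit 1: prefix='00' -> emit 'c', reset
Bit 2: prefix='0' (no match yet)
Bit 3: prefix='00' -> emit 'c', reset
Bit 4: prefix='0' (no match yet)
Bit 5: prefix='01' -> emit 'i', reset
Bit 6: prefix='1' (no match yet)
Bit 7: prefix='11' (no match yet)
Bit 8: prefix='110' -> emit 'e', reset
Bit 9: prefix='1' (no match yet)
Bit 10: prefix='10' -> emit 'b', reset
Bit 11: prefix='1' (no match yet)
Bit 12: prefix='11' (no match yet)
Bit 13: prefix='110' -> emit 'e', reset
Bit 14: prefix='1' (no match yet)
Bit 15: prefix='10' -> emit 'b', reset

Answer: 0 2 4 6 9 11 14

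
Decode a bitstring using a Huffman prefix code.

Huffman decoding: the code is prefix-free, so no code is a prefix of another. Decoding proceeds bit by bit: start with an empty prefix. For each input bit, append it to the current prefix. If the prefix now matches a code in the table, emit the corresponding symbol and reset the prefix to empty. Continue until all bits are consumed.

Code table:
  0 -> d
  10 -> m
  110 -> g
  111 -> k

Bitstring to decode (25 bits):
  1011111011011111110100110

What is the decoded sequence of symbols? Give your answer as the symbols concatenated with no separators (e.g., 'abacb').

Bit 0: prefix='1' (no match yet)
Bit 1: prefix='10' -> emit 'm', reset
Bit 2: prefix='1' (no match yet)
Bit 3: prefix='11' (no match yet)
Bit 4: prefix='111' -> emit 'k', reset
Bit 5: prefix='1' (no match yet)
Bit 6: prefix='11' (no match yet)
Bit 7: prefix='110' -> emit 'g', reset
Bit 8: prefix='1' (no match yet)
Bit 9: prefix='11' (no match yet)
Bit 10: prefix='110' -> emit 'g', reset
Bit 11: prefix='1' (no match yet)
Bit 12: prefix='11' (no match yet)
Bit 13: prefix='111' -> emit 'k', reset
Bit 14: prefix='1' (no match yet)
Bit 15: prefix='11' (no match yet)
Bit 16: prefix='111' -> emit 'k', reset
Bit 17: prefix='1' (no match yet)
Bit 18: prefix='10' -> emit 'm', reset
Bit 19: prefix='1' (no match yet)
Bit 20: prefix='10' -> emit 'm', reset
Bit 21: prefix='0' -> emit 'd', reset
Bit 22: prefix='1' (no match yet)
Bit 23: prefix='11' (no match yet)
Bit 24: prefix='110' -> emit 'g', reset

Answer: mkggkkmmdg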